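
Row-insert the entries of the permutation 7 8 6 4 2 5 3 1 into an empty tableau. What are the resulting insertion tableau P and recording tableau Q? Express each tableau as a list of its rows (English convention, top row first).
P = [[1, 3], [2, 5], [4, 8], [6], [7]], Q = [[1, 2], [3, 6], [4, 7], [5], [8]]

Insert each entry of the permutation into P by Schensted row insertion, recording in Q the position of each new cell.

Insert 7: appended to row 1. P = [[7]].
Insert 8: appended to row 1. P = [[7, 8]].
Insert 6: 6 bumps 7 from row 1; 7 starts row 2. P = [[6, 8], [7]].
Insert 4: 4 bumps 6 from row 1; 6 bumps 7 from row 2; 7 starts row 3. P = [[4, 8], [6], [7]].
Insert 2: 2 bumps 4 from row 1; 4 bumps 6 from row 2; 6 bumps 7 from row 3; 7 starts row 4. P = [[2, 8], [4], [6], [7]].
Insert 5: 5 bumps 8 from row 1; 8 appends to row 2. P = [[2, 5], [4, 8], [6], [7]].
Insert 3: 3 bumps 5 from row 1; 5 bumps 8 from row 2; 8 appends to row 3. P = [[2, 3], [4, 5], [6, 8], [7]].
Insert 1: 1 bumps 2 from row 1; 2 bumps 4 from row 2; 4 bumps 6 from row 3; 6 bumps 7 from row 4; 7 starts row 5. P = [[1, 3], [2, 5], [4, 8], [6], [7]].

So P = [[1, 3], [2, 5], [4, 8], [6], [7]], Q = [[1, 2], [3, 6], [4, 7], [5], [8]].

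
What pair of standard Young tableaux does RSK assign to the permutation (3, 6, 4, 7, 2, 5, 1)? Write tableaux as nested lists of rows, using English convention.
Insert each entry of the permutation into P by Schensted row insertion, recording in Q the position of each new cell.

Insert 3: appended to row 1. P = [[3]].
Insert 6: appended to row 1. P = [[3, 6]].
Insert 4: 4 bumps 6 from row 1; 6 starts row 2. P = [[3, 4], [6]].
Insert 7: appended to row 1. P = [[3, 4, 7], [6]].
Insert 2: 2 bumps 3 from row 1; 3 bumps 6 from row 2; 6 starts row 3. P = [[2, 4, 7], [3], [6]].
Insert 5: 5 bumps 7 from row 1; 7 appends to row 2. P = [[2, 4, 5], [3, 7], [6]].
Insert 1: 1 bumps 2 from row 1; 2 bumps 3 from row 2; 3 bumps 6 from row 3; 6 starts row 4. P = [[1, 4, 5], [2, 7], [3], [6]].

So P = [[1, 4, 5], [2, 7], [3], [6]], Q = [[1, 2, 4], [3, 6], [5], [7]].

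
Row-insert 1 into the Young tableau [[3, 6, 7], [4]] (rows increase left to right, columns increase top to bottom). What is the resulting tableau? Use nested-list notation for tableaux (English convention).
[[1, 6, 7], [3], [4]]

In row 1, 1 replaces 3 (the leftmost entry greater than 1); 3 is bumped to row 2. In row 2, 3 replaces 4 (the leftmost entry greater than 3); 4 is bumped to row 3. 4 starts a new row 3. The new tableau is [[1, 6, 7], [3], [4]].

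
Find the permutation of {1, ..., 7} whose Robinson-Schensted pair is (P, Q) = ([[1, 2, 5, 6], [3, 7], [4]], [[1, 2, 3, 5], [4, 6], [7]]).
1 4 5 3 7 6 2

Reverse the RSK construction: for i from n down to 1, find the cell of Q containing i, remove the entry at that cell from P, and reverse-bump it up through P; the value ejected from row 1 is w(i).

Step i=7: Q has 7 at row 3, column 1; remove 4 from row 3 of P and reverse-bump: 4 enters row 2 and ejects 3; 3 enters row 1 and ejects 2. So w(7) = 2. P is now [[1, 3, 5, 6], [4, 7]].
Step i=6: Q has 6 at row 2, column 2; remove 7 from row 2 of P and reverse-bump: 7 enters row 1 and ejects 6. So w(6) = 6. P is now [[1, 3, 5, 7], [4]].
Step i=5: Q has 5 at row 1, column 4; remove that cell from P, ejecting 7. So w(5) = 7. P is now [[1, 3, 5], [4]].
Step i=4: Q has 4 at row 2, column 1; remove 4 from row 2 of P and reverse-bump: 4 enters row 1 and ejects 3. So w(4) = 3. P is now [[1, 4, 5]].
Step i=3: Q has 3 at row 1, column 3; remove that cell from P, ejecting 5. So w(3) = 5. P is now [[1, 4]].
Step i=2: Q has 2 at row 1, column 2; remove that cell from P, ejecting 4. So w(2) = 4. P is now [[1]].
Step i=1: Q has 1 at row 1, column 1; remove that cell from P, ejecting 1. So w(1) = 1. P is now [].

So w = 1 4 5 3 7 6 2.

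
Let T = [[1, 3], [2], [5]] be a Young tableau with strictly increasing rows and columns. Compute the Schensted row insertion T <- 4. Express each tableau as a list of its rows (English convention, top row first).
[[1, 3, 4], [2], [5]]

4 is larger than every entry of row 1, so it is appended to row 1. The new tableau is [[1, 3, 4], [2], [5]].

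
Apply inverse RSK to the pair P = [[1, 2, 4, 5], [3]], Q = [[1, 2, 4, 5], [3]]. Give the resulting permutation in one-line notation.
1 3 2 4 5

Reverse the RSK construction: for i from n down to 1, find the cell of Q containing i, remove the entry at that cell from P, and reverse-bump it up through P; the value ejected from row 1 is w(i).

Step i=5: Q has 5 at row 1, column 4; remove that cell from P, ejecting 5. So w(5) = 5. P is now [[1, 2, 4], [3]].
Step i=4: Q has 4 at row 1, column 3; remove that cell from P, ejecting 4. So w(4) = 4. P is now [[1, 2], [3]].
Step i=3: Q has 3 at row 2, column 1; remove 3 from row 2 of P and reverse-bump: 3 enters row 1 and ejects 2. So w(3) = 2. P is now [[1, 3]].
Step i=2: Q has 2 at row 1, column 2; remove that cell from P, ejecting 3. So w(2) = 3. P is now [[1]].
Step i=1: Q has 1 at row 1, column 1; remove that cell from P, ejecting 1. So w(1) = 1. P is now [].

So w = 1 3 2 4 5.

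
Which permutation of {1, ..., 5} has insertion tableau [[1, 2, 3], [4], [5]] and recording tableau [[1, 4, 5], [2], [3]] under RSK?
Reverse the RSK construction: for i from n down to 1, find the cell of Q containing i, remove the entry at that cell from P, and reverse-bump it up through P; the value ejected from row 1 is w(i).

Step i=5: Q has 5 at row 1, column 3; remove that cell from P, ejecting 3. So w(5) = 3. P is now [[1, 2], [4], [5]].
Step i=4: Q has 4 at row 1, column 2; remove that cell from P, ejecting 2. So w(4) = 2. P is now [[1], [4], [5]].
Step i=3: Q has 3 at row 3, column 1; remove 5 from row 3 of P and reverse-bump: 5 enters row 2 and ejects 4; 4 enters row 1 and ejects 1. So w(3) = 1. P is now [[4], [5]].
Step i=2: Q has 2 at row 2, column 1; remove 5 from row 2 of P and reverse-bump: 5 enters row 1 and ejects 4. So w(2) = 4. P is now [[5]].
Step i=1: Q has 1 at row 1, column 1; remove that cell from P, ejecting 5. So w(1) = 5. P is now [].

So w = 5 4 1 2 3.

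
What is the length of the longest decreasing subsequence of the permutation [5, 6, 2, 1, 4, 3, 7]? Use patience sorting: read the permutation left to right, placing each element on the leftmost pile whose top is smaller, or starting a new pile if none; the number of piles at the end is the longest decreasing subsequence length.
5: new pile. tops = [5]
6: onto pile 1 (replacing 5). tops = [6]
2: new pile. tops = [6, 2]
1: new pile. tops = [6, 2, 1]
4: onto pile 2 (replacing 2). tops = [6, 4, 1]
3: onto pile 3 (replacing 1). tops = [6, 4, 3]
7: onto pile 1 (replacing 6). tops = [7, 4, 3]

3 piles, so the longest decreasing subsequence has length 3.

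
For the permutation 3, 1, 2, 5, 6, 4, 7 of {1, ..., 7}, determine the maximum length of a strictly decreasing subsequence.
2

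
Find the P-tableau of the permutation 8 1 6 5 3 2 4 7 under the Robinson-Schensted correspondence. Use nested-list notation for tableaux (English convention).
After inserting 8: P = [[8]].
After inserting 1: P = [[1], [8]].
After inserting 6: P = [[1, 6], [8]].
After inserting 5: P = [[1, 5], [6], [8]].
After inserting 3: P = [[1, 3], [5], [6], [8]].
After inserting 2: P = [[1, 2], [3], [5], [6], [8]].
After inserting 4: P = [[1, 2, 4], [3], [5], [6], [8]].
After inserting 7: P = [[1, 2, 4, 7], [3], [5], [6], [8]].

So P = [[1, 2, 4, 7], [3], [5], [6], [8]].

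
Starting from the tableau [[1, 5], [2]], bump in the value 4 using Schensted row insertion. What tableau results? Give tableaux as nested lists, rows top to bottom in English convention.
In row 1, 4 replaces 5 (the leftmost entry greater than 4); 5 is bumped to row 2. 5 is appended to row 2. The new tableau is [[1, 4], [2, 5]].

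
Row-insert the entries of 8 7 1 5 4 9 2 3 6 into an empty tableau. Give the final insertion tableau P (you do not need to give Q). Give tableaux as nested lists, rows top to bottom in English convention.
After inserting 8: P = [[8]].
After inserting 7: P = [[7], [8]].
After inserting 1: P = [[1], [7], [8]].
After inserting 5: P = [[1, 5], [7], [8]].
After inserting 4: P = [[1, 4], [5], [7], [8]].
After inserting 9: P = [[1, 4, 9], [5], [7], [8]].
After inserting 2: P = [[1, 2, 9], [4], [5], [7], [8]].
After inserting 3: P = [[1, 2, 3], [4, 9], [5], [7], [8]].
After inserting 6: P = [[1, 2, 3, 6], [4, 9], [5], [7], [8]].

So P = [[1, 2, 3, 6], [4, 9], [5], [7], [8]].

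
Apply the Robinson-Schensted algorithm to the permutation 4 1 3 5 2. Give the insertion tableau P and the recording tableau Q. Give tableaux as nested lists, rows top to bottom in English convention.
Insert each entry of the permutation into P by Schensted row insertion, recording in Q the position of each new cell.

After inserting 4: P = [[4]].
After inserting 1: P = [[1], [4]].
After inserting 3: P = [[1, 3], [4]].
After inserting 5: P = [[1, 3, 5], [4]].
After inserting 2: P = [[1, 2, 5], [3], [4]].

So P = [[1, 2, 5], [3], [4]], Q = [[1, 3, 4], [2], [5]].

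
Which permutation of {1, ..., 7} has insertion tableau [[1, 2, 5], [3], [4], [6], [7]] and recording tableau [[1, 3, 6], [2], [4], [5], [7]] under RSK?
7 1 6 4 3 5 2

Reverse RSK: for i = n, n-1, ..., 1, locate i in Q, remove the corresponding corner cell from P, and reverse-bump its entry up through P; the value ejected from row 1 is w(i).

So w = 7 1 6 4 3 5 2.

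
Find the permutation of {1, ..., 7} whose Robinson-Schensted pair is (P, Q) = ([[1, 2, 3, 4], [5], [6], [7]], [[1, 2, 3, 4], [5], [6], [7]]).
1 2 3 7 6 5 4

Reverse the RSK construction: for i from n down to 1, find the cell of Q containing i, remove the entry at that cell from P, and reverse-bump it up through P; the value ejected from row 1 is w(i).

Step i=7: Q has 7 at row 4, column 1; remove 7 from row 4 of P and reverse-bump: 7 enters row 3 and ejects 6; 6 enters row 2 and ejects 5; 5 enters row 1 and ejects 4. So w(7) = 4. P is now [[1, 2, 3, 5], [6], [7]].
Step i=6: Q has 6 at row 3, column 1; remove 7 from row 3 of P and reverse-bump: 7 enters row 2 and ejects 6; 6 enters row 1 and ejects 5. So w(6) = 5. P is now [[1, 2, 3, 6], [7]].
Step i=5: Q has 5 at row 2, column 1; remove 7 from row 2 of P and reverse-bump: 7 enters row 1 and ejects 6. So w(5) = 6. P is now [[1, 2, 3, 7]].
Step i=4: Q has 4 at row 1, column 4; remove that cell from P, ejecting 7. So w(4) = 7. P is now [[1, 2, 3]].
Step i=3: Q has 3 at row 1, column 3; remove that cell from P, ejecting 3. So w(3) = 3. P is now [[1, 2]].
Step i=2: Q has 2 at row 1, column 2; remove that cell from P, ejecting 2. So w(2) = 2. P is now [[1]].
Step i=1: Q has 1 at row 1, column 1; remove that cell from P, ejecting 1. So w(1) = 1. P is now [].

So w = 1 2 3 7 6 5 4.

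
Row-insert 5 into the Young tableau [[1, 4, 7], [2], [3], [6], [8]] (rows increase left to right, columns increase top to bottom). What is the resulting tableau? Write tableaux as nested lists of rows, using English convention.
In row 1, 5 replaces 7 (the leftmost entry greater than 5); 7 is bumped to row 2. 7 is appended to row 2. The new tableau is [[1, 4, 5], [2, 7], [3], [6], [8]].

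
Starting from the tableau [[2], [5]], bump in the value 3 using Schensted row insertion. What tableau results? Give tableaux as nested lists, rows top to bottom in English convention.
[[2, 3], [5]]

3 is larger than every entry of row 1, so it is appended to row 1. The new tableau is [[2, 3], [5]].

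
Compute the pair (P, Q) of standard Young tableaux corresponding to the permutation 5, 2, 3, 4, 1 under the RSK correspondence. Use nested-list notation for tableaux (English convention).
Insert each entry of the permutation into P by Schensted row insertion, recording in Q the position of each new cell.

Insert 5: appended to row 1. P = [[5]], Q = [[1]].
Insert 2: 2 bumps 5 from row 1; 5 starts row 2. P = [[2], [5]], Q = [[1], [2]].
Insert 3: appended to row 1. P = [[2, 3], [5]], Q = [[1, 3], [2]].
Insert 4: appended to row 1. P = [[2, 3, 4], [5]], Q = [[1, 3, 4], [2]].
Insert 1: 1 bumps 2 from row 1; 2 bumps 5 from row 2; 5 starts row 3. P = [[1, 3, 4], [2], [5]], Q = [[1, 3, 4], [2], [5]].

So P = [[1, 3, 4], [2], [5]], Q = [[1, 3, 4], [2], [5]].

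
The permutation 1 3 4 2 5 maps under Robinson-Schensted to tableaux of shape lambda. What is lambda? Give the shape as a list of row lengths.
RSK row insertion gives P = [[1, 2, 4, 5], [3]], which has shape [4, 1].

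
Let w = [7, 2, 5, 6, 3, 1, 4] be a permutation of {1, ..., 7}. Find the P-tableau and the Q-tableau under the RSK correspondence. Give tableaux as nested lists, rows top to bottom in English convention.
Insert each entry of the permutation into P by Schensted row insertion, recording in Q the position of each new cell.

Insert 7: appended to row 1. P = [[7]].
Insert 2: 2 bumps 7 from row 1; 7 starts row 2. P = [[2], [7]].
Insert 5: appended to row 1. P = [[2, 5], [7]].
Insert 6: appended to row 1. P = [[2, 5, 6], [7]].
Insert 3: 3 bumps 5 from row 1; 5 bumps 7 from row 2; 7 starts row 3. P = [[2, 3, 6], [5], [7]].
Insert 1: 1 bumps 2 from row 1; 2 bumps 5 from row 2; 5 bumps 7 from row 3; 7 starts row 4. P = [[1, 3, 6], [2], [5], [7]].
Insert 4: 4 bumps 6 from row 1; 6 appends to row 2. P = [[1, 3, 4], [2, 6], [5], [7]].

So P = [[1, 3, 4], [2, 6], [5], [7]], Q = [[1, 3, 4], [2, 7], [5], [6]].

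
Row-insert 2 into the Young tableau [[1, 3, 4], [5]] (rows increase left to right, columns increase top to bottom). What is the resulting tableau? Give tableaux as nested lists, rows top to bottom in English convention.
In row 1, 2 replaces 3 (the leftmost entry greater than 2); 3 is bumped to row 2. In row 2, 3 replaces 5 (the leftmost entry greater than 3); 5 is bumped to row 3. 5 starts a new row 3. The new tableau is [[1, 2, 4], [3], [5]].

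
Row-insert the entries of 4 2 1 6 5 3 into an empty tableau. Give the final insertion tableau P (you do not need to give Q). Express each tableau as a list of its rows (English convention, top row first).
Insert 4: appended to row 1. P = [[4]].
Insert 2: 2 bumps 4 from row 1; 4 starts row 2. P = [[2], [4]].
Insert 1: 1 bumps 2 from row 1; 2 bumps 4 from row 2; 4 starts row 3. P = [[1], [2], [4]].
Insert 6: appended to row 1. P = [[1, 6], [2], [4]].
Insert 5: 5 bumps 6 from row 1; 6 appends to row 2. P = [[1, 5], [2, 6], [4]].
Insert 3: 3 bumps 5 from row 1; 5 bumps 6 from row 2; 6 appends to row 3. P = [[1, 3], [2, 5], [4, 6]].

So P = [[1, 3], [2, 5], [4, 6]].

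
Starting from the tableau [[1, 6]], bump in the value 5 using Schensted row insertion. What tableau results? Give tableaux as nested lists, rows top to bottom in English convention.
[[1, 5], [6]]

In row 1, 5 replaces 6 (the leftmost entry greater than 5); 6 is bumped to row 2. 6 starts a new row 2. The new tableau is [[1, 5], [6]].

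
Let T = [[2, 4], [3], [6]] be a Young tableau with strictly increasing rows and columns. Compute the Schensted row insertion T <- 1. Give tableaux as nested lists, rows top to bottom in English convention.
In row 1, 1 replaces 2 (the leftmost entry greater than 1); 2 is bumped to row 2. In row 2, 2 replaces 3 (the leftmost entry greater than 2); 3 is bumped to row 3. In row 3, 3 replaces 6 (the leftmost entry greater than 3); 6 is bumped to row 4. 6 starts a new row 4. The new tableau is [[1, 4], [2], [3], [6]].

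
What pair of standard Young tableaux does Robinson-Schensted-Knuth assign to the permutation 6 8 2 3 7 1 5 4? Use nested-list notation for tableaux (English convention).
P = [[1, 3, 4], [2, 5], [6, 7], [8]], Q = [[1, 2, 5], [3, 4], [6, 7], [8]]

Insert each entry of the permutation into P by Schensted row insertion, recording in Q the position of each new cell.

Insert 6: appended to row 1. P = [[6]], Q = [[1]].
Insert 8: appended to row 1. P = [[6, 8]], Q = [[1, 2]].
Insert 2: 2 bumps 6 from row 1; 6 starts row 2. P = [[2, 8], [6]], Q = [[1, 2], [3]].
Insert 3: 3 bumps 8 from row 1; 8 appends to row 2. P = [[2, 3], [6, 8]], Q = [[1, 2], [3, 4]].
Insert 7: appended to row 1. P = [[2, 3, 7], [6, 8]], Q = [[1, 2, 5], [3, 4]].
Insert 1: 1 bumps 2 from row 1; 2 bumps 6 from row 2; 6 starts row 3. P = [[1, 3, 7], [2, 8], [6]], Q = [[1, 2, 5], [3, 4], [6]].
Insert 5: 5 bumps 7 from row 1; 7 bumps 8 from row 2; 8 appends to row 3. P = [[1, 3, 5], [2, 7], [6, 8]], Q = [[1, 2, 5], [3, 4], [6, 7]].
Insert 4: 4 bumps 5 from row 1; 5 bumps 7 from row 2; 7 bumps 8 from row 3; 8 starts row 4. P = [[1, 3, 4], [2, 5], [6, 7], [8]], Q = [[1, 2, 5], [3, 4], [6, 7], [8]].

So P = [[1, 3, 4], [2, 5], [6, 7], [8]], Q = [[1, 2, 5], [3, 4], [6, 7], [8]].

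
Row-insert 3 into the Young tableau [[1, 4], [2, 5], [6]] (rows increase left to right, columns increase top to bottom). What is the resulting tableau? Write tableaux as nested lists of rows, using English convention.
In row 1, 3 replaces 4 (the leftmost entry greater than 3); 4 is bumped to row 2. In row 2, 4 replaces 5 (the leftmost entry greater than 4); 5 is bumped to row 3. In row 3, 5 replaces 6 (the leftmost entry greater than 5); 6 is bumped to row 4. 6 starts a new row 4. The new tableau is [[1, 3], [2, 4], [5], [6]].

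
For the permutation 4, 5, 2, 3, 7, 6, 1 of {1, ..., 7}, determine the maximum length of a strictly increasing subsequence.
3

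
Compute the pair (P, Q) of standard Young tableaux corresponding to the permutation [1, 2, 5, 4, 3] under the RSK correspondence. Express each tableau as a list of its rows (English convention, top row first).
P = [[1, 2, 3], [4], [5]], Q = [[1, 2, 3], [4], [5]]

Insert each entry of the permutation into P by Schensted row insertion, recording in Q the position of each new cell.

After inserting 1: P = [[1]].
After inserting 2: P = [[1, 2]].
After inserting 5: P = [[1, 2, 5]].
After inserting 4: P = [[1, 2, 4], [5]].
After inserting 3: P = [[1, 2, 3], [4], [5]].

So P = [[1, 2, 3], [4], [5]], Q = [[1, 2, 3], [4], [5]].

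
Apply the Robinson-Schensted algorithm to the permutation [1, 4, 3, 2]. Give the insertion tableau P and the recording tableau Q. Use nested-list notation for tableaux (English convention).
Insert each entry of the permutation into P by Schensted row insertion, recording in Q the position of each new cell.

Insert 1: appended to row 1. P = [[1]], Q = [[1]].
Insert 4: appended to row 1. P = [[1, 4]], Q = [[1, 2]].
Insert 3: 3 bumps 4 from row 1; 4 starts row 2. P = [[1, 3], [4]], Q = [[1, 2], [3]].
Insert 2: 2 bumps 3 from row 1; 3 bumps 4 from row 2; 4 starts row 3. P = [[1, 2], [3], [4]], Q = [[1, 2], [3], [4]].

So P = [[1, 2], [3], [4]], Q = [[1, 2], [3], [4]].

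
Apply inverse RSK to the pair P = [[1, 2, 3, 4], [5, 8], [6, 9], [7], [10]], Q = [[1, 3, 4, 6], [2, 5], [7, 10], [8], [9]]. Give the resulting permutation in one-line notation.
7 1 2 10 6 9 8 5 3 4

Reverse the RSK construction: for i from n down to 1, find the cell of Q containing i, remove the entry at that cell from P, and reverse-bump it up through P; the value ejected from row 1 is w(i).

Step i=10: Q has 10 at row 3, column 2; remove 9 from row 3 of P and reverse-bump: 9 enters row 2 and ejects 8; 8 enters row 1 and ejects 4. So w(10) = 4. P is now [[1, 2, 3, 8], [5, 9], [6], [7], [10]].
Step i=9: Q has 9 at row 5, column 1; remove 10 from row 5 of P and reverse-bump: 10 enters row 4 and ejects 7; 7 enters row 3 and ejects 6; 6 enters row 2 and ejects 5; 5 enters row 1 and ejects 3. So w(9) = 3. P is now [[1, 2, 5, 8], [6, 9], [7], [10]].
Step i=8: Q has 8 at row 4, column 1; remove 10 from row 4 of P and reverse-bump: 10 enters row 3 and ejects 7; 7 enters row 2 and ejects 6; 6 enters row 1 and ejects 5. So w(8) = 5. P is now [[1, 2, 6, 8], [7, 9], [10]].
Step i=7: Q has 7 at row 3, column 1; remove 10 from row 3 of P and reverse-bump: 10 enters row 2 and ejects 9; 9 enters row 1 and ejects 8. So w(7) = 8. P is now [[1, 2, 6, 9], [7, 10]].
Step i=6: Q has 6 at row 1, column 4; remove that cell from P, ejecting 9. So w(6) = 9. P is now [[1, 2, 6], [7, 10]].
Step i=5: Q has 5 at row 2, column 2; remove 10 from row 2 of P and reverse-bump: 10 enters row 1 and ejects 6. So w(5) = 6. P is now [[1, 2, 10], [7]].
Step i=4: Q has 4 at row 1, column 3; remove that cell from P, ejecting 10. So w(4) = 10. P is now [[1, 2], [7]].
Step i=3: Q has 3 at row 1, column 2; remove that cell from P, ejecting 2. So w(3) = 2. P is now [[1], [7]].
Step i=2: Q has 2 at row 2, column 1; remove 7 from row 2 of P and reverse-bump: 7 enters row 1 and ejects 1. So w(2) = 1. P is now [[7]].
Step i=1: Q has 1 at row 1, column 1; remove that cell from P, ejecting 7. So w(1) = 7. P is now [].

So w = 7 1 2 10 6 9 8 5 3 4.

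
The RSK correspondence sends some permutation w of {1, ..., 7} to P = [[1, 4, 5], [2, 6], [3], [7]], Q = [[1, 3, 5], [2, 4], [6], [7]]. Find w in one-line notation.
3 2 7 4 6 5 1

Reverse the RSK construction: for i from n down to 1, find the cell of Q containing i, remove the entry at that cell from P, and reverse-bump it up through P; the value ejected from row 1 is w(i).

Step i=7: Q has 7 at row 4, column 1; remove 7 from row 4 of P and reverse-bump: 7 enters row 3 and ejects 3; 3 enters row 2 and ejects 2; 2 enters row 1 and ejects 1. So w(7) = 1. P is now [[2, 4, 5], [3, 6], [7]].
Step i=6: Q has 6 at row 3, column 1; remove 7 from row 3 of P and reverse-bump: 7 enters row 2 and ejects 6; 6 enters row 1 and ejects 5. So w(6) = 5. P is now [[2, 4, 6], [3, 7]].
Step i=5: Q has 5 at row 1, column 3; remove that cell from P, ejecting 6. So w(5) = 6. P is now [[2, 4], [3, 7]].
Step i=4: Q has 4 at row 2, column 2; remove 7 from row 2 of P and reverse-bump: 7 enters row 1 and ejects 4. So w(4) = 4. P is now [[2, 7], [3]].
Step i=3: Q has 3 at row 1, column 2; remove that cell from P, ejecting 7. So w(3) = 7. P is now [[2], [3]].
Step i=2: Q has 2 at row 2, column 1; remove 3 from row 2 of P and reverse-bump: 3 enters row 1 and ejects 2. So w(2) = 2. P is now [[3]].
Step i=1: Q has 1 at row 1, column 1; remove that cell from P, ejecting 3. So w(1) = 3. P is now [].

So w = 3 2 7 4 6 5 1.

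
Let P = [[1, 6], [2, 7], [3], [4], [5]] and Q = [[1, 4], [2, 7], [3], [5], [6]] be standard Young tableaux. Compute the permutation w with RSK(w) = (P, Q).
Reverse RSK: for i = n, n-1, ..., 1, locate i in Q, remove the corresponding corner cell from P, and reverse-bump its entry up through P; the value ejected from row 1 is w(i).

So w = 5 4 3 7 2 1 6.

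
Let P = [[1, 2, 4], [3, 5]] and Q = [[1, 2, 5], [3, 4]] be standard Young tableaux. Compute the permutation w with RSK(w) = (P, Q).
Reverse the RSK construction: for i from n down to 1, find the cell of Q containing i, remove the entry at that cell from P, and reverse-bump it up through P; the value ejected from row 1 is w(i).

Step i=5: Q has 5 at row 1, column 3; remove that cell from P, ejecting 4. So w(5) = 4. P is now [[1, 2], [3, 5]].
Step i=4: Q has 4 at row 2, column 2; remove 5 from row 2 of P and reverse-bump: 5 enters row 1 and ejects 2. So w(4) = 2. P is now [[1, 5], [3]].
Step i=3: Q has 3 at row 2, column 1; remove 3 from row 2 of P and reverse-bump: 3 enters row 1 and ejects 1. So w(3) = 1. P is now [[3, 5]].
Step i=2: Q has 2 at row 1, column 2; remove that cell from P, ejecting 5. So w(2) = 5. P is now [[3]].
Step i=1: Q has 1 at row 1, column 1; remove that cell from P, ejecting 3. So w(1) = 3. P is now [].

So w = 3 5 1 2 4.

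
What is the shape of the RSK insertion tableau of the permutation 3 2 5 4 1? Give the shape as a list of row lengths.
[2, 2, 1]

Row-insert each entry into an empty tableau.

After inserting 3: P = [[3]].
After inserting 2: P = [[2], [3]].
After inserting 5: P = [[2, 5], [3]].
After inserting 4: P = [[2, 4], [3, 5]].
After inserting 1: P = [[1, 4], [2, 5], [3]].

The final insertion tableau P = [[1, 4], [2, 5], [3]] has shape [2, 2, 1].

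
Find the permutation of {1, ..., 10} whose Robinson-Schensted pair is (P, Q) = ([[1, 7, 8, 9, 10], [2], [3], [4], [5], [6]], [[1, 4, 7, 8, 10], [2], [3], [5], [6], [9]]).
6 5 4 7 3 2 8 9 1 10

Reverse the RSK construction: for i from n down to 1, find the cell of Q containing i, remove the entry at that cell from P, and reverse-bump it up through P; the value ejected from row 1 is w(i).

Step i=10: Q has 10 at row 1, column 5; remove that cell from P, ejecting 10. So w(10) = 10. P is now [[1, 7, 8, 9], [2], [3], [4], [5], [6]].
Step i=9: Q has 9 at row 6, column 1; remove 6 from row 6 of P and reverse-bump: 6 enters row 5 and ejects 5; 5 enters row 4 and ejects 4; 4 enters row 3 and ejects 3; 3 enters row 2 and ejects 2; 2 enters row 1 and ejects 1. So w(9) = 1. P is now [[2, 7, 8, 9], [3], [4], [5], [6]].
Step i=8: Q has 8 at row 1, column 4; remove that cell from P, ejecting 9. So w(8) = 9. P is now [[2, 7, 8], [3], [4], [5], [6]].
Step i=7: Q has 7 at row 1, column 3; remove that cell from P, ejecting 8. So w(7) = 8. P is now [[2, 7], [3], [4], [5], [6]].
Step i=6: Q has 6 at row 5, column 1; remove 6 from row 5 of P and reverse-bump: 6 enters row 4 and ejects 5; 5 enters row 3 and ejects 4; 4 enters row 2 and ejects 3; 3 enters row 1 and ejects 2. So w(6) = 2. P is now [[3, 7], [4], [5], [6]].
Step i=5: Q has 5 at row 4, column 1; remove 6 from row 4 of P and reverse-bump: 6 enters row 3 and ejects 5; 5 enters row 2 and ejects 4; 4 enters row 1 and ejects 3. So w(5) = 3. P is now [[4, 7], [5], [6]].
Step i=4: Q has 4 at row 1, column 2; remove that cell from P, ejecting 7. So w(4) = 7. P is now [[4], [5], [6]].
Step i=3: Q has 3 at row 3, column 1; remove 6 from row 3 of P and reverse-bump: 6 enters row 2 and ejects 5; 5 enters row 1 and ejects 4. So w(3) = 4. P is now [[5], [6]].
Step i=2: Q has 2 at row 2, column 1; remove 6 from row 2 of P and reverse-bump: 6 enters row 1 and ejects 5. So w(2) = 5. P is now [[6]].
Step i=1: Q has 1 at row 1, column 1; remove that cell from P, ejecting 6. So w(1) = 6. P is now [].

So w = 6 5 4 7 3 2 8 9 1 10.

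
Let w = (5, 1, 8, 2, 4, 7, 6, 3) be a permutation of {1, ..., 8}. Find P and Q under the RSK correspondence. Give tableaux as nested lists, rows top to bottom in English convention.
Insert each entry of the permutation into P by Schensted row insertion, recording in Q the position of each new cell.

Insert 5: appended to row 1. P = [[5]].
Insert 1: 1 bumps 5 from row 1; 5 starts row 2. P = [[1], [5]].
Insert 8: appended to row 1. P = [[1, 8], [5]].
Insert 2: 2 bumps 8 from row 1; 8 appends to row 2. P = [[1, 2], [5, 8]].
Insert 4: appended to row 1. P = [[1, 2, 4], [5, 8]].
Insert 7: appended to row 1. P = [[1, 2, 4, 7], [5, 8]].
Insert 6: 6 bumps 7 from row 1; 7 bumps 8 from row 2; 8 starts row 3. P = [[1, 2, 4, 6], [5, 7], [8]].
Insert 3: 3 bumps 4 from row 1; 4 bumps 5 from row 2; 5 bumps 8 from row 3; 8 starts row 4. P = [[1, 2, 3, 6], [4, 7], [5], [8]].

So P = [[1, 2, 3, 6], [4, 7], [5], [8]], Q = [[1, 3, 5, 6], [2, 4], [7], [8]].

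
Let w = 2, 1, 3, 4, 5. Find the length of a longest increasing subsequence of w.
4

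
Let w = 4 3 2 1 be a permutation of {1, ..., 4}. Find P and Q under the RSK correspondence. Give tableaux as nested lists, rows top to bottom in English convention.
P = [[1], [2], [3], [4]], Q = [[1], [2], [3], [4]]

Insert each entry of the permutation into P by Schensted row insertion, recording in Q the position of each new cell.

Insert 4: appended to row 1. P = [[4]], Q = [[1]].
Insert 3: 3 bumps 4 from row 1; 4 starts row 2. P = [[3], [4]], Q = [[1], [2]].
Insert 2: 2 bumps 3 from row 1; 3 bumps 4 from row 2; 4 starts row 3. P = [[2], [3], [4]], Q = [[1], [2], [3]].
Insert 1: 1 bumps 2 from row 1; 2 bumps 3 from row 2; 3 bumps 4 from row 3; 4 starts row 4. P = [[1], [2], [3], [4]], Q = [[1], [2], [3], [4]].

So P = [[1], [2], [3], [4]], Q = [[1], [2], [3], [4]].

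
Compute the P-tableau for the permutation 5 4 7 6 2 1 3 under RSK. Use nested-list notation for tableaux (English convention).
Insert 5: appended to row 1. P = [[5]].
Insert 4: 4 bumps 5 from row 1; 5 starts row 2. P = [[4], [5]].
Insert 7: appended to row 1. P = [[4, 7], [5]].
Insert 6: 6 bumps 7 from row 1; 7 appends to row 2. P = [[4, 6], [5, 7]].
Insert 2: 2 bumps 4 from row 1; 4 bumps 5 from row 2; 5 starts row 3. P = [[2, 6], [4, 7], [5]].
Insert 1: 1 bumps 2 from row 1; 2 bumps 4 from row 2; 4 bumps 5 from row 3; 5 starts row 4. P = [[1, 6], [2, 7], [4], [5]].
Insert 3: 3 bumps 6 from row 1; 6 bumps 7 from row 2; 7 appends to row 3. P = [[1, 3], [2, 6], [4, 7], [5]].

So P = [[1, 3], [2, 6], [4, 7], [5]].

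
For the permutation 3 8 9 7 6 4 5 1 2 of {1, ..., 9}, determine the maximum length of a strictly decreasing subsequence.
5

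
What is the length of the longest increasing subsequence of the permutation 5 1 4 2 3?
3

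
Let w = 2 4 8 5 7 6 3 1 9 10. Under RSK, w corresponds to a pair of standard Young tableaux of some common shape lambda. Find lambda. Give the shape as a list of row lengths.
[6, 1, 1, 1, 1]

Row-insert each entry into an empty tableau.

After inserting 2: P = [[2]].
After inserting 4: P = [[2, 4]].
After inserting 8: P = [[2, 4, 8]].
After inserting 5: P = [[2, 4, 5], [8]].
After inserting 7: P = [[2, 4, 5, 7], [8]].
After inserting 6: P = [[2, 4, 5, 6], [7], [8]].
After inserting 3: P = [[2, 3, 5, 6], [4], [7], [8]].
After inserting 1: P = [[1, 3, 5, 6], [2], [4], [7], [8]].
After inserting 9: P = [[1, 3, 5, 6, 9], [2], [4], [7], [8]].
After inserting 10: P = [[1, 3, 5, 6, 9, 10], [2], [4], [7], [8]].

The final insertion tableau P = [[1, 3, 5, 6, 9, 10], [2], [4], [7], [8]] has shape [6, 1, 1, 1, 1].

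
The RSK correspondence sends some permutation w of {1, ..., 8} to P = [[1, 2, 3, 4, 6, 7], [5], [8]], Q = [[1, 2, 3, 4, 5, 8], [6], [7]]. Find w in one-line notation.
Reverse RSK: for i = n, n-1, ..., 1, locate i in Q, remove the corresponding corner cell from P, and reverse-bump its entry up through P; the value ejected from row 1 is w(i).

So w = 1 2 3 5 8 6 4 7.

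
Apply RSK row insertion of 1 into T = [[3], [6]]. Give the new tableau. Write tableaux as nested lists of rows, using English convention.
[[1], [3], [6]]

In row 1, 1 replaces 3 (the leftmost entry greater than 1); 3 is bumped to row 2. In row 2, 3 replaces 6 (the leftmost entry greater than 3); 6 is bumped to row 3. 6 starts a new row 3. The new tableau is [[1], [3], [6]].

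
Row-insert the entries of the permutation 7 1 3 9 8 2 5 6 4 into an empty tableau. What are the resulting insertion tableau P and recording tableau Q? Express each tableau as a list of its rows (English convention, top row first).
P = [[1, 2, 4, 6], [3, 5], [7, 8], [9]], Q = [[1, 3, 4, 8], [2, 5], [6, 7], [9]]

Insert each entry of the permutation into P by Schensted row insertion, recording in Q the position of each new cell.

Insert 7: appended to row 1. P = [[7]], Q = [[1]].
Insert 1: 1 bumps 7 from row 1; 7 starts row 2. P = [[1], [7]], Q = [[1], [2]].
Insert 3: appended to row 1. P = [[1, 3], [7]], Q = [[1, 3], [2]].
Insert 9: appended to row 1. P = [[1, 3, 9], [7]], Q = [[1, 3, 4], [2]].
Insert 8: 8 bumps 9 from row 1; 9 appends to row 2. P = [[1, 3, 8], [7, 9]], Q = [[1, 3, 4], [2, 5]].
Insert 2: 2 bumps 3 from row 1; 3 bumps 7 from row 2; 7 starts row 3. P = [[1, 2, 8], [3, 9], [7]], Q = [[1, 3, 4], [2, 5], [6]].
Insert 5: 5 bumps 8 from row 1; 8 bumps 9 from row 2; 9 appends to row 3. P = [[1, 2, 5], [3, 8], [7, 9]], Q = [[1, 3, 4], [2, 5], [6, 7]].
Insert 6: appended to row 1. P = [[1, 2, 5, 6], [3, 8], [7, 9]], Q = [[1, 3, 4, 8], [2, 5], [6, 7]].
Insert 4: 4 bumps 5 from row 1; 5 bumps 8 from row 2; 8 bumps 9 from row 3; 9 starts row 4. P = [[1, 2, 4, 6], [3, 5], [7, 8], [9]], Q = [[1, 3, 4, 8], [2, 5], [6, 7], [9]].

So P = [[1, 2, 4, 6], [3, 5], [7, 8], [9]], Q = [[1, 3, 4, 8], [2, 5], [6, 7], [9]].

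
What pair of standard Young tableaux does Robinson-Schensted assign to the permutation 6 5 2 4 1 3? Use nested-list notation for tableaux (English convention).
P = [[1, 3], [2, 4], [5], [6]], Q = [[1, 4], [2, 6], [3], [5]]

Insert each entry of the permutation into P by Schensted row insertion, recording in Q the position of each new cell.

After inserting 6: P = [[6]].
After inserting 5: P = [[5], [6]].
After inserting 2: P = [[2], [5], [6]].
After inserting 4: P = [[2, 4], [5], [6]].
After inserting 1: P = [[1, 4], [2], [5], [6]].
After inserting 3: P = [[1, 3], [2, 4], [5], [6]].

So P = [[1, 3], [2, 4], [5], [6]], Q = [[1, 4], [2, 6], [3], [5]].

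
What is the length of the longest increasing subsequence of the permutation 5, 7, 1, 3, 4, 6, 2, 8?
5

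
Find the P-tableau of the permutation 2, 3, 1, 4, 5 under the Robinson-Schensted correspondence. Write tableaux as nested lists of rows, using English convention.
Insert 2: appended to row 1. P = [[2]].
Insert 3: appended to row 1. P = [[2, 3]].
Insert 1: 1 bumps 2 from row 1; 2 starts row 2. P = [[1, 3], [2]].
Insert 4: appended to row 1. P = [[1, 3, 4], [2]].
Insert 5: appended to row 1. P = [[1, 3, 4, 5], [2]].

So P = [[1, 3, 4, 5], [2]].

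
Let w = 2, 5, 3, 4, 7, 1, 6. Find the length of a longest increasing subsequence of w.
4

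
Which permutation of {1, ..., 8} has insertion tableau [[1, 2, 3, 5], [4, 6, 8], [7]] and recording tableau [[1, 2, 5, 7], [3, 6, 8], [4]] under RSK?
1 7 4 2 6 3 8 5

Reverse the RSK construction: for i from n down to 1, find the cell of Q containing i, remove the entry at that cell from P, and reverse-bump it up through P; the value ejected from row 1 is w(i).

Step i=8: Q has 8 at row 2, column 3; remove 8 from row 2 of P and reverse-bump: 8 enters row 1 and ejects 5. So w(8) = 5. P is now [[1, 2, 3, 8], [4, 6], [7]].
Step i=7: Q has 7 at row 1, column 4; remove that cell from P, ejecting 8. So w(7) = 8. P is now [[1, 2, 3], [4, 6], [7]].
Step i=6: Q has 6 at row 2, column 2; remove 6 from row 2 of P and reverse-bump: 6 enters row 1 and ejects 3. So w(6) = 3. P is now [[1, 2, 6], [4], [7]].
Step i=5: Q has 5 at row 1, column 3; remove that cell from P, ejecting 6. So w(5) = 6. P is now [[1, 2], [4], [7]].
Step i=4: Q has 4 at row 3, column 1; remove 7 from row 3 of P and reverse-bump: 7 enters row 2 and ejects 4; 4 enters row 1 and ejects 2. So w(4) = 2. P is now [[1, 4], [7]].
Step i=3: Q has 3 at row 2, column 1; remove 7 from row 2 of P and reverse-bump: 7 enters row 1 and ejects 4. So w(3) = 4. P is now [[1, 7]].
Step i=2: Q has 2 at row 1, column 2; remove that cell from P, ejecting 7. So w(2) = 7. P is now [[1]].
Step i=1: Q has 1 at row 1, column 1; remove that cell from P, ejecting 1. So w(1) = 1. P is now [].

So w = 1 7 4 2 6 3 8 5.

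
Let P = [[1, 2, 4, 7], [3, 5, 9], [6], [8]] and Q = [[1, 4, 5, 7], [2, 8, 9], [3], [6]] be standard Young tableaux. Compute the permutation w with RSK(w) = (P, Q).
Reverse the RSK construction: for i from n down to 1, find the cell of Q containing i, remove the entry at that cell from P, and reverse-bump it up through P; the value ejected from row 1 is w(i).

Step i=9: Q has 9 at row 2, column 3; remove 9 from row 2 of P and reverse-bump: 9 enters row 1 and ejects 7. So w(9) = 7. P is now [[1, 2, 4, 9], [3, 5], [6], [8]].
Step i=8: Q has 8 at row 2, column 2; remove 5 from row 2 of P and reverse-bump: 5 enters row 1 and ejects 4. So w(8) = 4. P is now [[1, 2, 5, 9], [3], [6], [8]].
Step i=7: Q has 7 at row 1, column 4; remove that cell from P, ejecting 9. So w(7) = 9. P is now [[1, 2, 5], [3], [6], [8]].
Step i=6: Q has 6 at row 4, column 1; remove 8 from row 4 of P and reverse-bump: 8 enters row 3 and ejects 6; 6 enters row 2 and ejects 3; 3 enters row 1 and ejects 2. So w(6) = 2. P is now [[1, 3, 5], [6], [8]].
Step i=5: Q has 5 at row 1, column 3; remove that cell from P, ejecting 5. So w(5) = 5. P is now [[1, 3], [6], [8]].
Step i=4: Q has 4 at row 1, column 2; remove that cell from P, ejecting 3. So w(4) = 3. P is now [[1], [6], [8]].
Step i=3: Q has 3 at row 3, column 1; remove 8 from row 3 of P and reverse-bump: 8 enters row 2 and ejects 6; 6 enters row 1 and ejects 1. So w(3) = 1. P is now [[6], [8]].
Step i=2: Q has 2 at row 2, column 1; remove 8 from row 2 of P and reverse-bump: 8 enters row 1 and ejects 6. So w(2) = 6. P is now [[8]].
Step i=1: Q has 1 at row 1, column 1; remove that cell from P, ejecting 8. So w(1) = 8. P is now [].

So w = 8 6 1 3 5 2 9 4 7.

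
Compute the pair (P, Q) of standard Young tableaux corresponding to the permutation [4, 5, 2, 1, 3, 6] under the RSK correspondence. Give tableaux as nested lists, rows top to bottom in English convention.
P = [[1, 3, 6], [2, 5], [4]], Q = [[1, 2, 6], [3, 5], [4]]

Insert each entry of the permutation into P by Schensted row insertion, recording in Q the position of each new cell.

Insert 4: appended to row 1. P = [[4]], Q = [[1]].
Insert 5: appended to row 1. P = [[4, 5]], Q = [[1, 2]].
Insert 2: 2 bumps 4 from row 1; 4 starts row 2. P = [[2, 5], [4]], Q = [[1, 2], [3]].
Insert 1: 1 bumps 2 from row 1; 2 bumps 4 from row 2; 4 starts row 3. P = [[1, 5], [2], [4]], Q = [[1, 2], [3], [4]].
Insert 3: 3 bumps 5 from row 1; 5 appends to row 2. P = [[1, 3], [2, 5], [4]], Q = [[1, 2], [3, 5], [4]].
Insert 6: appended to row 1. P = [[1, 3, 6], [2, 5], [4]], Q = [[1, 2, 6], [3, 5], [4]].

So P = [[1, 3, 6], [2, 5], [4]], Q = [[1, 2, 6], [3, 5], [4]].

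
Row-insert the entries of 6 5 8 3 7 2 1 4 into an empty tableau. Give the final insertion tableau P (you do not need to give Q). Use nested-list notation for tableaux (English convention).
P = [[1, 4], [2, 7], [3, 8], [5], [6]]

Insert 6: appended to row 1. P = [[6]].
Insert 5: 5 bumps 6 from row 1; 6 starts row 2. P = [[5], [6]].
Insert 8: appended to row 1. P = [[5, 8], [6]].
Insert 3: 3 bumps 5 from row 1; 5 bumps 6 from row 2; 6 starts row 3. P = [[3, 8], [5], [6]].
Insert 7: 7 bumps 8 from row 1; 8 appends to row 2. P = [[3, 7], [5, 8], [6]].
Insert 2: 2 bumps 3 from row 1; 3 bumps 5 from row 2; 5 bumps 6 from row 3; 6 starts row 4. P = [[2, 7], [3, 8], [5], [6]].
Insert 1: 1 bumps 2 from row 1; 2 bumps 3 from row 2; 3 bumps 5 from row 3; 5 bumps 6 from row 4; 6 starts row 5. P = [[1, 7], [2, 8], [3], [5], [6]].
Insert 4: 4 bumps 7 from row 1; 7 bumps 8 from row 2; 8 appends to row 3. P = [[1, 4], [2, 7], [3, 8], [5], [6]].

So P = [[1, 4], [2, 7], [3, 8], [5], [6]].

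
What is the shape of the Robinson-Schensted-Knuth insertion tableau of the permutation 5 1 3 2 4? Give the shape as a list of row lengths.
Row-insert each entry into an empty tableau.

After inserting 5: P = [[5]].
After inserting 1: P = [[1], [5]].
After inserting 3: P = [[1, 3], [5]].
After inserting 2: P = [[1, 2], [3], [5]].
After inserting 4: P = [[1, 2, 4], [3], [5]].

The final insertion tableau P = [[1, 2, 4], [3], [5]] has shape [3, 1, 1].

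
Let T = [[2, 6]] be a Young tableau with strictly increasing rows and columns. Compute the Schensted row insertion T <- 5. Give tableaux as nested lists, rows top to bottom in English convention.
[[2, 5], [6]]

In row 1, 5 replaces 6 (the leftmost entry greater than 5); 6 is bumped to row 2. 6 starts a new row 2. The new tableau is [[2, 5], [6]].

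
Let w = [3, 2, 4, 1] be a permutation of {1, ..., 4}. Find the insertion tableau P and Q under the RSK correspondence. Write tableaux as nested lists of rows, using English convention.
Insert each entry of the permutation into P by Schensted row insertion, recording in Q the position of each new cell.

Insert 3: appended to row 1. P = [[3]], Q = [[1]].
Insert 2: 2 bumps 3 from row 1; 3 starts row 2. P = [[2], [3]], Q = [[1], [2]].
Insert 4: appended to row 1. P = [[2, 4], [3]], Q = [[1, 3], [2]].
Insert 1: 1 bumps 2 from row 1; 2 bumps 3 from row 2; 3 starts row 3. P = [[1, 4], [2], [3]], Q = [[1, 3], [2], [4]].

So P = [[1, 4], [2], [3]], Q = [[1, 3], [2], [4]].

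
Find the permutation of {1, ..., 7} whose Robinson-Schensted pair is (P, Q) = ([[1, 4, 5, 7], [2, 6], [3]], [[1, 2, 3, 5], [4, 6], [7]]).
3 4 6 2 7 5 1

Reverse the RSK construction: for i from n down to 1, find the cell of Q containing i, remove the entry at that cell from P, and reverse-bump it up through P; the value ejected from row 1 is w(i).

Step i=7: Q has 7 at row 3, column 1; remove 3 from row 3 of P and reverse-bump: 3 enters row 2 and ejects 2; 2 enters row 1 and ejects 1. So w(7) = 1. P is now [[2, 4, 5, 7], [3, 6]].
Step i=6: Q has 6 at row 2, column 2; remove 6 from row 2 of P and reverse-bump: 6 enters row 1 and ejects 5. So w(6) = 5. P is now [[2, 4, 6, 7], [3]].
Step i=5: Q has 5 at row 1, column 4; remove that cell from P, ejecting 7. So w(5) = 7. P is now [[2, 4, 6], [3]].
Step i=4: Q has 4 at row 2, column 1; remove 3 from row 2 of P and reverse-bump: 3 enters row 1 and ejects 2. So w(4) = 2. P is now [[3, 4, 6]].
Step i=3: Q has 3 at row 1, column 3; remove that cell from P, ejecting 6. So w(3) = 6. P is now [[3, 4]].
Step i=2: Q has 2 at row 1, column 2; remove that cell from P, ejecting 4. So w(2) = 4. P is now [[3]].
Step i=1: Q has 1 at row 1, column 1; remove that cell from P, ejecting 3. So w(1) = 3. P is now [].

So w = 3 4 6 2 7 5 1.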